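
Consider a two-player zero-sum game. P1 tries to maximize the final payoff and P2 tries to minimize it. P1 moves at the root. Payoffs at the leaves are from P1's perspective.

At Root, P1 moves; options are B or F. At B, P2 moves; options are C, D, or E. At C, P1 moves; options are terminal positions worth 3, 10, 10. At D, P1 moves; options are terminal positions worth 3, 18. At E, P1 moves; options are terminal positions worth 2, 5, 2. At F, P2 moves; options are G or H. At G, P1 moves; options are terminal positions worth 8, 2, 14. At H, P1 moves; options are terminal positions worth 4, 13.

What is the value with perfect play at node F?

G: max(8, 2, 14) = 14
H: max(4, 13) = 13
F: min(14, 13) = 13

13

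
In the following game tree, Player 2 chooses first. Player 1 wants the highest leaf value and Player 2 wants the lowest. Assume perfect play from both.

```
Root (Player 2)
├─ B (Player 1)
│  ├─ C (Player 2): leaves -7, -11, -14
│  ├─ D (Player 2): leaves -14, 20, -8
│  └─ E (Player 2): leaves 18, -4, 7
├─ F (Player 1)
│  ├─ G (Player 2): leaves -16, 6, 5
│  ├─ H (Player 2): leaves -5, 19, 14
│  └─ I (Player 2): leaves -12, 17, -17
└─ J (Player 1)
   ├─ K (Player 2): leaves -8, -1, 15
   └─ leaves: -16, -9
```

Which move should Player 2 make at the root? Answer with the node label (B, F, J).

J

C (Player 2): min(-7, -11, -14) = -14
D (Player 2): min(-14, 20, -8) = -14
E (Player 2): min(18, -4, 7) = -4
B (Player 1): max(-14, -14, -4) = -4
G (Player 2): min(-16, 6, 5) = -16
H (Player 2): min(-5, 19, 14) = -5
I (Player 2): min(-12, 17, -17) = -17
F (Player 1): max(-16, -5, -17) = -5
K (Player 2): min(-8, -1, 15) = -8
J (Player 1): max(-8, -16, -9) = -8
Root (Player 2): min(-4, -5, -8) = -8
Player 2 picks the child with the lowest value: J (value -8).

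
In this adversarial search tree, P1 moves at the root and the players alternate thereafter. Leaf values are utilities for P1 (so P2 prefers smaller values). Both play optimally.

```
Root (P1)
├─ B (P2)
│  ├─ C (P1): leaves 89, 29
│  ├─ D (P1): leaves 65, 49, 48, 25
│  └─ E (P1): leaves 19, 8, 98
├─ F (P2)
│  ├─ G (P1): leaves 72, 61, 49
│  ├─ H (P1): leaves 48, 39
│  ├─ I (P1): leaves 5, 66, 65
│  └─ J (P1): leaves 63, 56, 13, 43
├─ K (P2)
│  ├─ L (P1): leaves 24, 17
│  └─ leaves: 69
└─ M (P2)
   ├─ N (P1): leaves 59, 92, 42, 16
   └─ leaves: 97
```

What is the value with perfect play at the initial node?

92

C (P1): max(89, 29) = 89
D (P1): max(65, 49, 48, 25) = 65
E (P1): max(19, 8, 98) = 98
B (P2): min(89, 65, 98) = 65
G (P1): max(72, 61, 49) = 72
H (P1): max(48, 39) = 48
I (P1): max(5, 66, 65) = 66
J (P1): max(63, 56, 13, 43) = 63
F (P2): min(72, 48, 66, 63) = 48
L (P1): max(24, 17) = 24
K (P2): min(24, 69) = 24
N (P1): max(59, 92, 42, 16) = 92
M (P2): min(92, 97) = 92
Root (P1): max(65, 48, 24, 92) = 92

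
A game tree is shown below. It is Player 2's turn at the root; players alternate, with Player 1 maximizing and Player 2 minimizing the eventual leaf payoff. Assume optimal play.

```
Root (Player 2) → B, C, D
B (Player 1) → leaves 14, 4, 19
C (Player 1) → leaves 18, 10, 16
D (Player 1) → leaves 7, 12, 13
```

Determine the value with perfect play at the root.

13

B (Player 1): max(14, 4, 19) = 19
C (Player 1): max(18, 10, 16) = 18
D (Player 1): max(7, 12, 13) = 13
Root (Player 2): min(19, 18, 13) = 13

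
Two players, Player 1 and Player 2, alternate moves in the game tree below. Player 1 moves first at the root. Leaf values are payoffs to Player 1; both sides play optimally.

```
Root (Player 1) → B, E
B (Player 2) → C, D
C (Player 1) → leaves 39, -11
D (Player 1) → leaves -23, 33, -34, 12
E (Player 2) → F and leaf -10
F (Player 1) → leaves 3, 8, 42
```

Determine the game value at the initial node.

C (Player 1): max(39, -11) = 39
D (Player 1): max(-23, 33, -34, 12) = 33
B (Player 2): min(39, 33) = 33
F (Player 1): max(3, 8, 42) = 42
E (Player 2): min(42, -10) = -10
Root (Player 1): max(33, -10) = 33

33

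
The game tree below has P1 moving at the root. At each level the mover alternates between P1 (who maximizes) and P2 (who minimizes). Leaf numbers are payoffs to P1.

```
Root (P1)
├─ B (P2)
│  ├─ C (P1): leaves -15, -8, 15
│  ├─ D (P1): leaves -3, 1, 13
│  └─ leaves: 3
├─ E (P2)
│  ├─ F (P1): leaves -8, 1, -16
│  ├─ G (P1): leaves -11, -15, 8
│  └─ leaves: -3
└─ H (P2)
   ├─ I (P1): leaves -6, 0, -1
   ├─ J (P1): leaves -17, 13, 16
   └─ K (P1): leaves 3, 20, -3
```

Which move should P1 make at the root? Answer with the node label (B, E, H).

C (P1): max(-15, -8, 15) = 15
D (P1): max(-3, 1, 13) = 13
B (P2): min(15, 13, 3) = 3
F (P1): max(-8, 1, -16) = 1
G (P1): max(-11, -15, 8) = 8
E (P2): min(1, 8, -3) = -3
I (P1): max(-6, 0, -1) = 0
J (P1): max(-17, 13, 16) = 16
K (P1): max(3, 20, -3) = 20
H (P2): min(0, 16, 20) = 0
Root (P1): max(3, -3, 0) = 3
P1 picks the child with the highest value: B (value 3).

B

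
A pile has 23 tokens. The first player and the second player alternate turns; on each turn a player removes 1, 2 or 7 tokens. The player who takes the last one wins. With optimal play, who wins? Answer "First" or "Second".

Mark each pile size as W (mover wins) or L (mover loses):
i:   0  1  2  3  4  5  6  7  8  9 10 11 12 13 14 15 16 17 18 19 20 21 22 23
     L  W  W  L  W  W  L  W  W  L  W  W  L  W  W  L  W  W  L  W  W  L  W  W
Position 23 is W, so the first player wins.

First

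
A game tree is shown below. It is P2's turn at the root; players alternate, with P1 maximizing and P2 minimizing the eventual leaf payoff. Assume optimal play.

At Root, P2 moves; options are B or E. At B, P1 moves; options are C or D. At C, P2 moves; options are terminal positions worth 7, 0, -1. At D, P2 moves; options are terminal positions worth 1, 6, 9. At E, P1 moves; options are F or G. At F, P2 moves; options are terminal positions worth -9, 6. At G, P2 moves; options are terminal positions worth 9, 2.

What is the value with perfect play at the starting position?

C (P2): min(7, 0, -1) = -1
D (P2): min(1, 6, 9) = 1
B (P1): max(-1, 1) = 1
F (P2): min(-9, 6) = -9
G (P2): min(9, 2) = 2
E (P1): max(-9, 2) = 2
Root (P2): min(1, 2) = 1

1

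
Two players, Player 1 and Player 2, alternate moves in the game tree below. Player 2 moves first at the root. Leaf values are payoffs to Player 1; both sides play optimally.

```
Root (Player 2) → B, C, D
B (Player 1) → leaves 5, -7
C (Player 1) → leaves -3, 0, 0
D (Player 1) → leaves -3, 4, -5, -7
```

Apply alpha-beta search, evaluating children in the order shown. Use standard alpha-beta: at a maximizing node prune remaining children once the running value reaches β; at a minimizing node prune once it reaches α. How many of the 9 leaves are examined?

B [α=-∞,β=+∞]: v=5
C [α=-∞,β=5]: v=0
D [α=-∞,β=0]: v=4 after child 2 ≥ β → β-cutoff, skip 2
Root [α=-∞,β=+∞]: v=0
Leaves evaluated: 7 of 9.

7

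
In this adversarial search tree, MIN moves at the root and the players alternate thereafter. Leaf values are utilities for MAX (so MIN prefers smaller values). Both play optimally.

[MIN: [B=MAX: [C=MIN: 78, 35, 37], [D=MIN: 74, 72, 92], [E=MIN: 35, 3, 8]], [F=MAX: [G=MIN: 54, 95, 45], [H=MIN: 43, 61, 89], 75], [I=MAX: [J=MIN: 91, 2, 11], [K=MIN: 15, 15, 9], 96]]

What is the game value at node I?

96

J: min(91, 2, 11) = 2
K: min(15, 15, 9) = 9
I: max(2, 9, 96) = 96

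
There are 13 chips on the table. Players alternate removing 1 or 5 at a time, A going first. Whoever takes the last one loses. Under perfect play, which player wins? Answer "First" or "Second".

Compute winning (W) and losing (L) positions by backward induction:
i:   0  1  2  3  4  5  6  7  8  9 10 11 12 13
     W  L  W  L  W  L  W  L  W  L  W  L  W  L
Position 13 is L, so the second player wins.

Second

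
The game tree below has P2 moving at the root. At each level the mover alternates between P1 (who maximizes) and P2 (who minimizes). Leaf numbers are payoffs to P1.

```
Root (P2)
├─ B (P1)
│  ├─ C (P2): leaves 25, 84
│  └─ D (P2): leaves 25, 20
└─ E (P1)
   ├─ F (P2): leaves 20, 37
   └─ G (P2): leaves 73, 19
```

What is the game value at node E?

20

F: min(20, 37) = 20
G: min(73, 19) = 19
E: max(20, 19) = 20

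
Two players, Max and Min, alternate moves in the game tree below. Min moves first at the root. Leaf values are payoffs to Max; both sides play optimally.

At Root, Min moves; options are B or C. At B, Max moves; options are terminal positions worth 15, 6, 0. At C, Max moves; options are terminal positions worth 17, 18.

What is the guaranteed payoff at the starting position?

15

B (Max): max(15, 6, 0) = 15
C (Max): max(17, 18) = 18
Root (Min): min(15, 18) = 15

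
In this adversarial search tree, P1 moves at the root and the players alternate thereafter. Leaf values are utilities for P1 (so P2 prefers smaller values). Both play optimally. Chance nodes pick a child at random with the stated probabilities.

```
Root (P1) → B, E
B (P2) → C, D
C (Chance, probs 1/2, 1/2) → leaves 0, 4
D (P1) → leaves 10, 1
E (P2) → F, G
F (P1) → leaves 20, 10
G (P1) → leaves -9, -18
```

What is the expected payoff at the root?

2

C (Chance): 1/2·0 + 1/2·4 = 2
D (P1): max(10, 1) = 10
B (P2): min(2, 10) = 2
F (P1): max(20, 10) = 20
G (P1): max(-9, -18) = -9
E (P2): min(20, -9) = -9
Root (P1): max(2, -9) = 2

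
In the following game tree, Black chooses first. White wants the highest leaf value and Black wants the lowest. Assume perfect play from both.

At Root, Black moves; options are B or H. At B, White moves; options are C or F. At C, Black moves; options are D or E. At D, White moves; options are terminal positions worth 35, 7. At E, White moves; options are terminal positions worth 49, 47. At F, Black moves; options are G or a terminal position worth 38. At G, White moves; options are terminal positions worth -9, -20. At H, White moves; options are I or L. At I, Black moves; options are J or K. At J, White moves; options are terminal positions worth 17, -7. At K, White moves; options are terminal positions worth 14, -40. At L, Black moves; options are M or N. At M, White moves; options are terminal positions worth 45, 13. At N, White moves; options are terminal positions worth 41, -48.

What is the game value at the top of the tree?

35

D (White): max(35, 7) = 35
E (White): max(49, 47) = 49
C (Black): min(35, 49) = 35
G (White): max(-9, -20) = -9
F (Black): min(-9, 38) = -9
B (White): max(35, -9) = 35
J (White): max(17, -7) = 17
K (White): max(14, -40) = 14
I (Black): min(17, 14) = 14
M (White): max(45, 13) = 45
N (White): max(41, -48) = 41
L (Black): min(45, 41) = 41
H (White): max(14, 41) = 41
Root (Black): min(35, 41) = 35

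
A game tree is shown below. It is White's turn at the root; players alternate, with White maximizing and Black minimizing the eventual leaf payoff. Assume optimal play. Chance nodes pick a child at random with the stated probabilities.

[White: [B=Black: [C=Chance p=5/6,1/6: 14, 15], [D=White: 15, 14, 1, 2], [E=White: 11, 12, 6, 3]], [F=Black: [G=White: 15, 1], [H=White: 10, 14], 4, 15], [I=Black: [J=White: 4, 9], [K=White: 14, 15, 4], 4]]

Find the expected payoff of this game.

C (Chance): 5/6·14 + 1/6·15 = 14.17
D (White): max(15, 14, 1, 2) = 15
E (White): max(11, 12, 6, 3) = 12
B (Black): min(14.17, 15, 12) = 12
G (White): max(15, 1) = 15
H (White): max(10, 14) = 14
F (Black): min(15, 14, 4, 15) = 4
J (White): max(4, 9) = 9
K (White): max(14, 15, 4) = 15
I (Black): min(9, 15, 4) = 4
Root (White): max(12, 4, 4) = 12

12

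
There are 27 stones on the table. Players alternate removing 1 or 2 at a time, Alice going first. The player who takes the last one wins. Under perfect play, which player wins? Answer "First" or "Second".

Compute winning (W) and losing (L) positions by backward induction:
i:   0  1  2  3  4  5  6  7  8  9 10 11 12 13 14 15 16 17 18 19 20 21 22 23 24 25 26 27
     L  W  W  L  W  W  L  W  W  L  W  W  L  W  W  L  W  W  L  W  W  L  W  W  L  W  W  L
Position 27 is L, so the second player wins.

Second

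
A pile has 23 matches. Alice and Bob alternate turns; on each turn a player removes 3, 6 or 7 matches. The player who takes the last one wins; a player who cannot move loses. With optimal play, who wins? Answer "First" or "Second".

Compute winning (W) and losing (L) positions by backward induction:
i:   0  1  2  3  4  5  6  7  8  9 10 11 12 13 14 15 16 17 18 19 20 21 22 23
     L  L  L  W  W  W  W  W  W  W  L  L  L  W  W  W  W  W  W  W  L  L  L  W
Position 23 is W, so the first player wins.

First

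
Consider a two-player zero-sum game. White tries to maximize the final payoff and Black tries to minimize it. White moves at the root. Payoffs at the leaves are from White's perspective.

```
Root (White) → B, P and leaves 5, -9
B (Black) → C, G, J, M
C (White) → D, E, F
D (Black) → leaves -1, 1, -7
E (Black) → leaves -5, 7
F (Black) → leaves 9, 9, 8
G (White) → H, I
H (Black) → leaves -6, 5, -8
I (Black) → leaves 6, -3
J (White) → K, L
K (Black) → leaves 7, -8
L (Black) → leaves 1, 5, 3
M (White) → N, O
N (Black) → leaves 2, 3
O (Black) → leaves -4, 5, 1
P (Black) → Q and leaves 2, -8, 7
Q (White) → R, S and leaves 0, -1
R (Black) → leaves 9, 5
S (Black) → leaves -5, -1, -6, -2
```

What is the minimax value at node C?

D: min(-1, 1, -7) = -7
E: min(-5, 7) = -5
F: min(9, 9, 8) = 8
C: max(-7, -5, 8) = 8

8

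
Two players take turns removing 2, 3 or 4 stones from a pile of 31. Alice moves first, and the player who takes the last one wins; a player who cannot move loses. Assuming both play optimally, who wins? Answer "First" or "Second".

Second

Compute winning (W) and losing (L) positions by backward induction:
i:   0  1  2  3  4  5  6  7  8  9 10 11 12 13 14 15 16 17 18 19 20 21 22 23 24 25 26 27 28 29 30 31
     L  L  W  W  W  W  L  L  W  W  W  W  L  L  W  W  W  W  L  L  W  W  W  W  L  L  W  W  W  W  L  L
Position 31 is L, so the second player wins.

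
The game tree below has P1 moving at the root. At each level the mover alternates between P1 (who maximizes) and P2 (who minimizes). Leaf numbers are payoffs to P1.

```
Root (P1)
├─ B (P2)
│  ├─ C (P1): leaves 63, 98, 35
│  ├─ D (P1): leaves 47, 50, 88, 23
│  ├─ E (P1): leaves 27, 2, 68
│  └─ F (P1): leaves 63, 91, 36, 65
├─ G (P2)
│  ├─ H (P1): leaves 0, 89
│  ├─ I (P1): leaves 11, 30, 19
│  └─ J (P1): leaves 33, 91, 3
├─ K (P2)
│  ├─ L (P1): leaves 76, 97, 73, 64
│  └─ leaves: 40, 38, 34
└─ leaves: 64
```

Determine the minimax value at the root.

C (P1): max(63, 98, 35) = 98
D (P1): max(47, 50, 88, 23) = 88
E (P1): max(27, 2, 68) = 68
F (P1): max(63, 91, 36, 65) = 91
B (P2): min(98, 88, 68, 91) = 68
H (P1): max(0, 89) = 89
I (P1): max(11, 30, 19) = 30
J (P1): max(33, 91, 3) = 91
G (P2): min(89, 30, 91) = 30
L (P1): max(76, 97, 73, 64) = 97
K (P2): min(97, 40, 38, 34) = 34
Root (P1): max(68, 30, 34, 64) = 68

68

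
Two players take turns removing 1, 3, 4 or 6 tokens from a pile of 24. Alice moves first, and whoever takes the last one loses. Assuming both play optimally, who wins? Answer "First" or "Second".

Second

i:   0  1  2  3  4  5  6  7  8  9 10 11 12 13 14 15 16 17 18 19 20 21 22 23 24
     W  L  W  L  W  W  W  W  L  W  L  W  W  W  W  L  W  L  W  W  W  W  L  W  L
Position 24 is L, so the second player wins.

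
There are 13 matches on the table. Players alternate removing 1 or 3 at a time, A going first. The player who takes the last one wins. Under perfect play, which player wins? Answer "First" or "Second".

First

Mark each pile size as W (mover wins) or L (mover loses):
i:   0  1  2  3  4  5  6  7  8  9 10 11 12 13
     L  W  L  W  L  W  L  W  L  W  L  W  L  W
Position 13 is W, so the first player wins.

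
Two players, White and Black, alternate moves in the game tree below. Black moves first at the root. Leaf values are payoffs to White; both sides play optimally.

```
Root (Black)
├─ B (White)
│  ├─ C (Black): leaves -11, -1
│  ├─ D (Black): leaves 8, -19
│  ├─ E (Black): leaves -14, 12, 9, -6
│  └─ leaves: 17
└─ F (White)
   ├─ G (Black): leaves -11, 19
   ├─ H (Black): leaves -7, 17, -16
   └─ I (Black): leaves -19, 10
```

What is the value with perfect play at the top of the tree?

C (Black): min(-11, -1) = -11
D (Black): min(8, -19) = -19
E (Black): min(-14, 12, 9, -6) = -14
B (White): max(-11, -19, -14, 17) = 17
G (Black): min(-11, 19) = -11
H (Black): min(-7, 17, -16) = -16
I (Black): min(-19, 10) = -19
F (White): max(-11, -16, -19) = -11
Root (Black): min(17, -11) = -11

-11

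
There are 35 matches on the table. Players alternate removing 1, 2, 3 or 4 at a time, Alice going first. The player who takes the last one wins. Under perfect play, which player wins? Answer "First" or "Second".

Mark each pile size as W (mover wins) or L (mover loses):
i:   0  1  2  3  4  5  6  7  8  9 10 11 12 13 14 15 16 17 18 19 20 21 22 23 24 25 26 27 28 29 30 31 32 33 34 35
     L  W  W  W  W  L  W  W  W  W  L  W  W  W  W  L  W  W  W  W  L  W  W  W  W  L  W  W  W  W  L  W  W  W  W  L
Position 35 is L, so the second player wins.

Second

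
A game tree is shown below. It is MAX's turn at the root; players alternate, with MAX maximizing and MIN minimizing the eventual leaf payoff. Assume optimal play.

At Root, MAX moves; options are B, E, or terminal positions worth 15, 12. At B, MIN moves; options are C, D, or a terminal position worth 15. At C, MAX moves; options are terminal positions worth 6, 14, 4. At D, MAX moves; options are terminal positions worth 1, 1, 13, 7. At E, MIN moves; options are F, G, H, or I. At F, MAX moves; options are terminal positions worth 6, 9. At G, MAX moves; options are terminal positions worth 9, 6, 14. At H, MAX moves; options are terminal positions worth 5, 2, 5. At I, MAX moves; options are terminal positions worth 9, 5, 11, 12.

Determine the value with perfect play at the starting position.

C (MAX): max(6, 14, 4) = 14
D (MAX): max(1, 1, 13, 7) = 13
B (MIN): min(14, 13, 15) = 13
F (MAX): max(6, 9) = 9
G (MAX): max(9, 6, 14) = 14
H (MAX): max(5, 2, 5) = 5
I (MAX): max(9, 5, 11, 12) = 12
E (MIN): min(9, 14, 5, 12) = 5
Root (MAX): max(13, 5, 15, 12) = 15

15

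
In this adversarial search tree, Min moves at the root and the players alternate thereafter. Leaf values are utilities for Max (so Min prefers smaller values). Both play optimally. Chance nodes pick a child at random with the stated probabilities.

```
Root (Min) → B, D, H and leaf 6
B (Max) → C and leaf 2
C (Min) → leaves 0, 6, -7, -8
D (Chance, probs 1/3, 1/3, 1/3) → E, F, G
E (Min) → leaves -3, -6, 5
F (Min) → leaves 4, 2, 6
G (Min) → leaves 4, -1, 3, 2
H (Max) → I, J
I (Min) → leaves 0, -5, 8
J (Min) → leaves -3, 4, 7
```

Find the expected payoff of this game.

C (Min): min(0, 6, -7, -8) = -8
B (Max): max(-8, 2) = 2
E (Min): min(-3, -6, 5) = -6
F (Min): min(4, 2, 6) = 2
G (Min): min(4, -1, 3, 2) = -1
D (Chance): 1/3·-6 + 1/3·2 + 1/3·-1 = -1.67
I (Min): min(0, -5, 8) = -5
J (Min): min(-3, 4, 7) = -3
H (Max): max(-5, -3) = -3
Root (Min): min(2, -1.67, -3, 6) = -3

-3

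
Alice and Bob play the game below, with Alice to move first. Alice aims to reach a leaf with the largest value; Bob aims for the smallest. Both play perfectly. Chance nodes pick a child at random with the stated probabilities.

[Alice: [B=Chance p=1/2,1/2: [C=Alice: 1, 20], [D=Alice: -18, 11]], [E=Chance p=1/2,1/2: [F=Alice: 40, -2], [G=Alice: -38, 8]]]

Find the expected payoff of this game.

24

C (Alice): max(1, 20) = 20
D (Alice): max(-18, 11) = 11
B (Chance): 1/2·20 + 1/2·11 = 15.5
F (Alice): max(40, -2) = 40
G (Alice): max(-38, 8) = 8
E (Chance): 1/2·40 + 1/2·8 = 24
Root (Alice): max(15.5, 24) = 24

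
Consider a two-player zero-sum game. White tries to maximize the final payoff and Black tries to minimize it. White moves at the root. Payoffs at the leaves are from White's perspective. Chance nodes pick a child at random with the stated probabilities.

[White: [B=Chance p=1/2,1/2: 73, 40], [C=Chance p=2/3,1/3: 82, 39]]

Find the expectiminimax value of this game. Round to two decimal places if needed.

B (Chance): 1/2·73 + 1/2·40 = 56.5
C (Chance): 2/3·82 + 1/3·39 = 67.67
Root (White): max(56.5, 67.67) = 67.67

67.67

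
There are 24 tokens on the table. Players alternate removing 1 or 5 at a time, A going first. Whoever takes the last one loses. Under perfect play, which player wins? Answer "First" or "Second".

Positions where the player to move wins (W) vs loses (L):
i:   0  1  2  3  4  5  6  7  8  9 10 11 12 13 14 15 16 17 18 19 20 21 22 23 24
     W  L  W  L  W  L  W  L  W  L  W  L  W  L  W  L  W  L  W  L  W  L  W  L  W
Position 24 is W, so the first player wins.

First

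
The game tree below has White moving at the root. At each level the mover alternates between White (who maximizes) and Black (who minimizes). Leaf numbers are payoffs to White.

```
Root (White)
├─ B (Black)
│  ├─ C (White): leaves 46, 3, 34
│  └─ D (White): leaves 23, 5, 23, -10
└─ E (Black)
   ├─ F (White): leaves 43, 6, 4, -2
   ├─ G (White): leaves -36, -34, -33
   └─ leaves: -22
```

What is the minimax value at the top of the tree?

23

C (White): max(46, 3, 34) = 46
D (White): max(23, 5, 23, -10) = 23
B (Black): min(46, 23) = 23
F (White): max(43, 6, 4, -2) = 43
G (White): max(-36, -34, -33) = -33
E (Black): min(43, -33, -22) = -33
Root (White): max(23, -33) = 23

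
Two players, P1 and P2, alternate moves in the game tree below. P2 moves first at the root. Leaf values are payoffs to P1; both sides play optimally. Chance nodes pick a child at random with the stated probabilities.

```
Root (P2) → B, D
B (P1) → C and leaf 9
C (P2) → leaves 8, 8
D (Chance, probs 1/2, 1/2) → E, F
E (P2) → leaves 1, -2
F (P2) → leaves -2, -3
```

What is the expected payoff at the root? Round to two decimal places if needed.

C (P2): min(8, 8) = 8
B (P1): max(8, 9) = 9
E (P2): min(1, -2) = -2
F (P2): min(-2, -3) = -3
D (Chance): 1/2·-2 + 1/2·-3 = -2.5
Root (P2): min(9, -2.5) = -2.5

-2.5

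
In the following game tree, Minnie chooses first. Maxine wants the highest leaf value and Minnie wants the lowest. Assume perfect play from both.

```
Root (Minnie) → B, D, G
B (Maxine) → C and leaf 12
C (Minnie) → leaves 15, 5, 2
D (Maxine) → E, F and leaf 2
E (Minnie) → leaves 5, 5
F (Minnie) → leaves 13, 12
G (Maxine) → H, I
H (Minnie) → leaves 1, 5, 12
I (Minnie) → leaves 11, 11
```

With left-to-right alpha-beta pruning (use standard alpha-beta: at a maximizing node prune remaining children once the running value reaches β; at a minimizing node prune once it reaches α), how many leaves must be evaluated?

13

C [α=-∞,β=+∞]: v=2
B [α=-∞,β=+∞]: v=12
E [α=-∞,β=12]: v=5
F [α=5,β=12]: v=12
D [α=-∞,β=12]: v=12 after child 2 ≥ β → β-cutoff, skip 1
H [α=-∞,β=12]: v=1
I [α=1,β=12]: v=11
G [α=-∞,β=12]: v=11
Root [α=-∞,β=+∞]: v=11
Leaves evaluated: 13 of 14.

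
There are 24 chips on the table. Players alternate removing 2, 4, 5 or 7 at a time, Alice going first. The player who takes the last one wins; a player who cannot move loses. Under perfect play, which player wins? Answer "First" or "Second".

Mark each pile size as W (mover wins) or L (mover loses):
i:   0  1  2  3  4  5  6  7  8  9 10 11 12 13 14 15 16 17 18 19 20 21 22 23 24
     L  L  W  W  W  W  W  W  W  L  L  W  W  W  W  W  W  W  L  L  W  W  W  W  W
Position 24 is W, so the first player wins.

First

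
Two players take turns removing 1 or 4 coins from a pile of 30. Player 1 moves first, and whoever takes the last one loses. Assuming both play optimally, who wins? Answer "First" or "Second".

First

W/L table (W = player to move can force a win):
i:   0  1  2  3  4  5  6  7  8  9 10 11 12 13 14 15 16 17 18 19 20 21 22 23 24 25 26 27 28 29 30
     W  L  W  L  W  W  L  W  L  W  W  L  W  L  W  W  L  W  L  W  W  L  W  L  W  W  L  W  L  W  W
Position 30 is W, so the first player wins.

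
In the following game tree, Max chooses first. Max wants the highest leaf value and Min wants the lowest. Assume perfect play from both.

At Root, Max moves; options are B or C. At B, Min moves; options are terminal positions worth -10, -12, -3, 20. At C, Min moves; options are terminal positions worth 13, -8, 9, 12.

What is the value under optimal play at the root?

-8

B (Min): min(-10, -12, -3, 20) = -12
C (Min): min(13, -8, 9, 12) = -8
Root (Max): max(-12, -8) = -8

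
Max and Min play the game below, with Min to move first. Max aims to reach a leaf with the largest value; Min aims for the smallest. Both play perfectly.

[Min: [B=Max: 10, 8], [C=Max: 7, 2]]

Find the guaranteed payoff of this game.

7

B (Max): max(10, 8) = 10
C (Max): max(7, 2) = 7
Root (Min): min(10, 7) = 7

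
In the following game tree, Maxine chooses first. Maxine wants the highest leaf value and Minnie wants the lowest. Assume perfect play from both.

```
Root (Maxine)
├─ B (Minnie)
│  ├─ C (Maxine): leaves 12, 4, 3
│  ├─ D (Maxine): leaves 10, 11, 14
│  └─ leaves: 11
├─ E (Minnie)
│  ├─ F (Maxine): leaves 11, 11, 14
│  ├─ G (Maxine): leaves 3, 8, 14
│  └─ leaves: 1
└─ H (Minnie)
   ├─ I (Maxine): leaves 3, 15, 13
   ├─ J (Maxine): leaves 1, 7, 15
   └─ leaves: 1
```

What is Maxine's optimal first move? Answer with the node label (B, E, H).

C (Maxine): max(12, 4, 3) = 12
D (Maxine): max(10, 11, 14) = 14
B (Minnie): min(12, 14, 11) = 11
F (Maxine): max(11, 11, 14) = 14
G (Maxine): max(3, 8, 14) = 14
E (Minnie): min(14, 14, 1) = 1
I (Maxine): max(3, 15, 13) = 15
J (Maxine): max(1, 7, 15) = 15
H (Minnie): min(15, 15, 1) = 1
Root (Maxine): max(11, 1, 1) = 11
Maxine picks the child with the highest value: B (value 11).

B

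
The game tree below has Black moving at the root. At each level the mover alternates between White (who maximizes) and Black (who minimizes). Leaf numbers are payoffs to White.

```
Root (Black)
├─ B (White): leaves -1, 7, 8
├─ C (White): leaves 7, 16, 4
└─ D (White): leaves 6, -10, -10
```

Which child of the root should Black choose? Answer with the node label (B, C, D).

D

B (White): max(-1, 7, 8) = 8
C (White): max(7, 16, 4) = 16
D (White): max(6, -10, -10) = 6
Root (Black): min(8, 16, 6) = 6
Black picks the child with the lowest value: D (value 6).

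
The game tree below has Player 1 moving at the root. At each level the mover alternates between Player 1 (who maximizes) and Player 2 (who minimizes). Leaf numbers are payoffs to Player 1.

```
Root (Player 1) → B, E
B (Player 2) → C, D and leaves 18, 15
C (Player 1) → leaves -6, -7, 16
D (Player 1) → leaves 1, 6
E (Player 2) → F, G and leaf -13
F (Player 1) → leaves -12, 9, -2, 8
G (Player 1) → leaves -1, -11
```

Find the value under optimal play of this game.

C (Player 1): max(-6, -7, 16) = 16
D (Player 1): max(1, 6) = 6
B (Player 2): min(16, 6, 18, 15) = 6
F (Player 1): max(-12, 9, -2, 8) = 9
G (Player 1): max(-1, -11) = -1
E (Player 2): min(9, -1, -13) = -13
Root (Player 1): max(6, -13) = 6

6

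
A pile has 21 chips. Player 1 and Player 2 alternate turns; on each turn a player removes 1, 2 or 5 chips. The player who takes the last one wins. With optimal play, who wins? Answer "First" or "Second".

Second

W/L table (W = player to move can force a win):
i:   0  1  2  3  4  5  6  7  8  9 10 11 12 13 14 15 16 17 18 19 20 21
     L  W  W  L  W  W  L  W  W  L  W  W  L  W  W  L  W  W  L  W  W  L
Position 21 is L, so the second player wins.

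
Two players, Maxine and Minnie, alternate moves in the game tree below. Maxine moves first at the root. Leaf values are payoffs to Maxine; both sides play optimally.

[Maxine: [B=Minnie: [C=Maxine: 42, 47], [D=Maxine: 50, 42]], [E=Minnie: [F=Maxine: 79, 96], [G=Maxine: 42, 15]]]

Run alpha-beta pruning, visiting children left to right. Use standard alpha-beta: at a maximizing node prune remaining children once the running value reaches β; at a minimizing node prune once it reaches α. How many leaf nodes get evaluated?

C [α=-∞,β=+∞]: v=47
D [α=-∞,β=47]: v=50 after child 1 ≥ β → β-cutoff, skip 1
B [α=-∞,β=+∞]: v=47
F [α=47,β=+∞]: v=96
G [α=47,β=96]: v=42
E [α=47,β=+∞]: v=42
Root [α=-∞,β=+∞]: v=47
Leaves evaluated: 7 of 8.

7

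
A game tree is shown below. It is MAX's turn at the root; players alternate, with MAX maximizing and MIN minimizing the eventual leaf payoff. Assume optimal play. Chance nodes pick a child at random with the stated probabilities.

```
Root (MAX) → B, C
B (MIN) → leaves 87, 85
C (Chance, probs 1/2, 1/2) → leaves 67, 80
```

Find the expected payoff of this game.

B (MIN): min(87, 85) = 85
C (Chance): 1/2·67 + 1/2·80 = 73.5
Root (MAX): max(85, 73.5) = 85

85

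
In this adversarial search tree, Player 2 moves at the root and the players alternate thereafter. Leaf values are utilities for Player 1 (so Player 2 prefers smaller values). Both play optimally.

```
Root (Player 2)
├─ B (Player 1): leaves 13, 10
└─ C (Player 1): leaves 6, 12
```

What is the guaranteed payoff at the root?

B (Player 1): max(13, 10) = 13
C (Player 1): max(6, 12) = 12
Root (Player 2): min(13, 12) = 12

12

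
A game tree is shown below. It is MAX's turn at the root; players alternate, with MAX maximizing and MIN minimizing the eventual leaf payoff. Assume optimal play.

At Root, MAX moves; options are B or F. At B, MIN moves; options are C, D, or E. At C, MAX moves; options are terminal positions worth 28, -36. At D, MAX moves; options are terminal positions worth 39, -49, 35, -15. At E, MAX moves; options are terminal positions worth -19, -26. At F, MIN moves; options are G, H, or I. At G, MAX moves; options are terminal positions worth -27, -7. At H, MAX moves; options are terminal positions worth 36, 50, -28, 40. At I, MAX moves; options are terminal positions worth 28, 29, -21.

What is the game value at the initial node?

-7

C (MAX): max(28, -36) = 28
D (MAX): max(39, -49, 35, -15) = 39
E (MAX): max(-19, -26) = -19
B (MIN): min(28, 39, -19) = -19
G (MAX): max(-27, -7) = -7
H (MAX): max(36, 50, -28, 40) = 50
I (MAX): max(28, 29, -21) = 29
F (MIN): min(-7, 50, 29) = -7
Root (MAX): max(-19, -7) = -7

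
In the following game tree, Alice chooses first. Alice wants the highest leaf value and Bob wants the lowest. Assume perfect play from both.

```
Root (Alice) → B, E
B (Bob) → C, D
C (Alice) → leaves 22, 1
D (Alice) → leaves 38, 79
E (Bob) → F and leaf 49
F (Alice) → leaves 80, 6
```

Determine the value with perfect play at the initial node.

49

C (Alice): max(22, 1) = 22
D (Alice): max(38, 79) = 79
B (Bob): min(22, 79) = 22
F (Alice): max(80, 6) = 80
E (Bob): min(80, 49) = 49
Root (Alice): max(22, 49) = 49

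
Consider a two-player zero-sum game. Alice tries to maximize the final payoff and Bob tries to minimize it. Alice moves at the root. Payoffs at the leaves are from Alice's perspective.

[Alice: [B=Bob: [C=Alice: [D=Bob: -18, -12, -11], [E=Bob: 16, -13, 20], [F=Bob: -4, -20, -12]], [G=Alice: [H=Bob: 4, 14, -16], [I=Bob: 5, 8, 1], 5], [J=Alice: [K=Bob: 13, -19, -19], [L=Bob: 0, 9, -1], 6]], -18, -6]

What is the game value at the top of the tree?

D (Bob): min(-18, -12, -11) = -18
E (Bob): min(16, -13, 20) = -13
F (Bob): min(-4, -20, -12) = -20
C (Alice): max(-18, -13, -20) = -13
H (Bob): min(4, 14, -16) = -16
I (Bob): min(5, 8, 1) = 1
G (Alice): max(-16, 1, 5) = 5
K (Bob): min(13, -19, -19) = -19
L (Bob): min(0, 9, -1) = -1
J (Alice): max(-19, -1, 6) = 6
B (Bob): min(-13, 5, 6) = -13
Root (Alice): max(-13, -18, -6) = -6

-6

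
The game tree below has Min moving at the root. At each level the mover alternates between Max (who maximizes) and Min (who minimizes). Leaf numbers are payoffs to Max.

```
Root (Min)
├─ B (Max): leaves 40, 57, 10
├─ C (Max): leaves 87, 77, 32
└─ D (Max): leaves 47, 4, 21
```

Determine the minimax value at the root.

B (Max): max(40, 57, 10) = 57
C (Max): max(87, 77, 32) = 87
D (Max): max(47, 4, 21) = 47
Root (Min): min(57, 87, 47) = 47

47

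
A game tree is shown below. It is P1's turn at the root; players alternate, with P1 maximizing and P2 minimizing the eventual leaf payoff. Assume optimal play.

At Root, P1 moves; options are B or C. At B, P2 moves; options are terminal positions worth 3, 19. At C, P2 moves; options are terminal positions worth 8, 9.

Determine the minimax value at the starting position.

B (P2): min(3, 19) = 3
C (P2): min(8, 9) = 8
Root (P1): max(3, 8) = 8

8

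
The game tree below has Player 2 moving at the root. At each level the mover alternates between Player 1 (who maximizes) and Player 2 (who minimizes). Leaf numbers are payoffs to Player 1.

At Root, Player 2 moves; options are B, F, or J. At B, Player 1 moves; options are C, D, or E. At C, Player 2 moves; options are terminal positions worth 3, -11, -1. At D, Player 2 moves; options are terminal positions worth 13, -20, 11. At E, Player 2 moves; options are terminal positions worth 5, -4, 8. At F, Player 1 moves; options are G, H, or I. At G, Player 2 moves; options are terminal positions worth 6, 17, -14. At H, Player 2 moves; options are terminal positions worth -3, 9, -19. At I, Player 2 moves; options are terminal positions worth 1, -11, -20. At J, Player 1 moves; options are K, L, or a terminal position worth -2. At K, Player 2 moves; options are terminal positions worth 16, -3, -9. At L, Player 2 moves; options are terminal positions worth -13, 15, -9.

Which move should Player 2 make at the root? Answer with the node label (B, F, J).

C (Player 2): min(3, -11, -1) = -11
D (Player 2): min(13, -20, 11) = -20
E (Player 2): min(5, -4, 8) = -4
B (Player 1): max(-11, -20, -4) = -4
G (Player 2): min(6, 17, -14) = -14
H (Player 2): min(-3, 9, -19) = -19
I (Player 2): min(1, -11, -20) = -20
F (Player 1): max(-14, -19, -20) = -14
K (Player 2): min(16, -3, -9) = -9
L (Player 2): min(-13, 15, -9) = -13
J (Player 1): max(-9, -13, -2) = -2
Root (Player 2): min(-4, -14, -2) = -14
Player 2 picks the child with the lowest value: F (value -14).

F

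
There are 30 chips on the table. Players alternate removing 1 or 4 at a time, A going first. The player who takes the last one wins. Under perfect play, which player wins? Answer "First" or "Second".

Second

i:   0  1  2  3  4  5  6  7  8  9 10 11 12 13 14 15 16 17 18 19 20 21 22 23 24 25 26 27 28 29 30
     L  W  L  W  W  L  W  L  W  W  L  W  L  W  W  L  W  L  W  W  L  W  L  W  W  L  W  L  W  W  L
Position 30 is L, so the second player wins.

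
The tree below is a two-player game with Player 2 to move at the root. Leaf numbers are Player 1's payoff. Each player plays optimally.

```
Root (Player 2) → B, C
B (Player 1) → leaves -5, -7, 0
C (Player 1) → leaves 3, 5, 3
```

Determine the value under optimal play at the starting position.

0

B (Player 1): max(-5, -7, 0) = 0
C (Player 1): max(3, 5, 3) = 5
Root (Player 2): min(0, 5) = 0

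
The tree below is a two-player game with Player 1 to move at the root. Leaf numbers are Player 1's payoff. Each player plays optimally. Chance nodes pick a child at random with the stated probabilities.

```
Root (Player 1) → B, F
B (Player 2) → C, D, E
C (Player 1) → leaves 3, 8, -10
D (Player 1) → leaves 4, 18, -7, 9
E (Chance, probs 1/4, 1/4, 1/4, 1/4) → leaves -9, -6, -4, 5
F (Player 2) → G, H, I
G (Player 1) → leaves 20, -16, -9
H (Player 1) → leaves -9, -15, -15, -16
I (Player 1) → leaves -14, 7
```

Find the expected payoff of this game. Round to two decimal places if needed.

-3.5

C (Player 1): max(3, 8, -10) = 8
D (Player 1): max(4, 18, -7, 9) = 18
E (Chance): 1/4·-9 + 1/4·-6 + 1/4·-4 + 1/4·5 = -3.5
B (Player 2): min(8, 18, -3.5) = -3.5
G (Player 1): max(20, -16, -9) = 20
H (Player 1): max(-9, -15, -15, -16) = -9
I (Player 1): max(-14, 7) = 7
F (Player 2): min(20, -9, 7) = -9
Root (Player 1): max(-3.5, -9) = -3.5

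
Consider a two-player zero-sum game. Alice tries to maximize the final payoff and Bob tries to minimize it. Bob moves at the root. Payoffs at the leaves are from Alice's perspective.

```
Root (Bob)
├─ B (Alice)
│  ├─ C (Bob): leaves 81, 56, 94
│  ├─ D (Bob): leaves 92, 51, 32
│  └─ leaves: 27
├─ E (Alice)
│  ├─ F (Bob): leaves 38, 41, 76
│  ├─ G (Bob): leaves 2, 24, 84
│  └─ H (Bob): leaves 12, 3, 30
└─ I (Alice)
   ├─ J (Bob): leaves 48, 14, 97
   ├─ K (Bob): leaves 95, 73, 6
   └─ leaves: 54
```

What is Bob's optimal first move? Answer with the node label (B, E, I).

E

C (Bob): min(81, 56, 94) = 56
D (Bob): min(92, 51, 32) = 32
B (Alice): max(56, 32, 27) = 56
F (Bob): min(38, 41, 76) = 38
G (Bob): min(2, 24, 84) = 2
H (Bob): min(12, 3, 30) = 3
E (Alice): max(38, 2, 3) = 38
J (Bob): min(48, 14, 97) = 14
K (Bob): min(95, 73, 6) = 6
I (Alice): max(14, 6, 54) = 54
Root (Bob): min(56, 38, 54) = 38
Bob picks the child with the lowest value: E (value 38).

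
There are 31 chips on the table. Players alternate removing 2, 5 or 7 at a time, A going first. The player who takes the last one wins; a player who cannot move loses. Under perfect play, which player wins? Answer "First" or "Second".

Mark each pile size as W (mover wins) or L (mover loses):
i:   0  1  2  3  4  5  6  7  8  9 10 11 12 13 14 15 16 17 18 19 20 21 22 23 24 25 26 27 28 29 30 31
     L  L  W  W  L  W  W  W  W  W  L  W  W  L  L  W  W  W  W  W  W  W  L  L  W  W  L  W  W  W  W  W
Position 31 is W, so the first player wins.

First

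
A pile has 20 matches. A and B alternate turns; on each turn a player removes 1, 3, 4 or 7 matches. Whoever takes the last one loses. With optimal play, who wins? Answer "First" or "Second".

Mark each pile size as W (mover wins) or L (mover loses):
i:   0  1  2  3  4  5  6  7  8  9 10 11 12 13 14 15 16 17 18 19 20
     W  L  W  L  W  W  W  W  W  L  W  L  W  W  W  W  W  L  W  L  W
Position 20 is W, so the first player wins.

First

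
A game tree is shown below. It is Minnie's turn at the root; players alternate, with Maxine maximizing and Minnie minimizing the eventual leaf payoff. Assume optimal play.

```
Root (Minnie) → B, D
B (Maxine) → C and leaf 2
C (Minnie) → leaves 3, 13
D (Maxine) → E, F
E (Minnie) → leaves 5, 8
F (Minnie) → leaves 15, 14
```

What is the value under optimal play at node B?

3

C: min(3, 13) = 3
B: max(3, 2) = 3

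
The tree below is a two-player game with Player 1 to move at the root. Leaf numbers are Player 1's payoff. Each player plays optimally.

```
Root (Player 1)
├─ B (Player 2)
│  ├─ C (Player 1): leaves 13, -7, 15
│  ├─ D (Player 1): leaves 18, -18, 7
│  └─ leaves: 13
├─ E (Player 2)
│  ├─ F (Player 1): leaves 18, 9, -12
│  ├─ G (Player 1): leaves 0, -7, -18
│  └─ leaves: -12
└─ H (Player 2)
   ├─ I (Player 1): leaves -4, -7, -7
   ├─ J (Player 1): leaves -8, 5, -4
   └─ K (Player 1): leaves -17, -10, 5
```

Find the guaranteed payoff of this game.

C (Player 1): max(13, -7, 15) = 15
D (Player 1): max(18, -18, 7) = 18
B (Player 2): min(15, 18, 13) = 13
F (Player 1): max(18, 9, -12) = 18
G (Player 1): max(0, -7, -18) = 0
E (Player 2): min(18, 0, -12) = -12
I (Player 1): max(-4, -7, -7) = -4
J (Player 1): max(-8, 5, -4) = 5
K (Player 1): max(-17, -10, 5) = 5
H (Player 2): min(-4, 5, 5) = -4
Root (Player 1): max(13, -12, -4) = 13

13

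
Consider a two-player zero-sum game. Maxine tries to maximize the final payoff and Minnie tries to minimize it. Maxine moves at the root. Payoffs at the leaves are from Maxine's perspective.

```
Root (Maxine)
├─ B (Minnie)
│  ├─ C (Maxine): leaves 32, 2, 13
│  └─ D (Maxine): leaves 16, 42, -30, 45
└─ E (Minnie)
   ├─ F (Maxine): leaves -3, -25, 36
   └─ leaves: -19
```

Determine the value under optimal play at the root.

32

C (Maxine): max(32, 2, 13) = 32
D (Maxine): max(16, 42, -30, 45) = 45
B (Minnie): min(32, 45) = 32
F (Maxine): max(-3, -25, 36) = 36
E (Minnie): min(36, -19) = -19
Root (Maxine): max(32, -19) = 32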